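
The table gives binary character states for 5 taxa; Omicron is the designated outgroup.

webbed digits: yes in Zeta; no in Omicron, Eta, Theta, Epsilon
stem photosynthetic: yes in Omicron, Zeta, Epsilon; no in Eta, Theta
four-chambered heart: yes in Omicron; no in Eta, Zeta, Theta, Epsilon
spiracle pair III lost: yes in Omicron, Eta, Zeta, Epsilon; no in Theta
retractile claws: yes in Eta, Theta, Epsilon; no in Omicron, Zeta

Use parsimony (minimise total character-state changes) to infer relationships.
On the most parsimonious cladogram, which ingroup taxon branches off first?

Zeta

Character polarity is set by the outgroup: the derived state is whichever differs from the outgroup's state, so for stem photosynthetic, four-chambered heart, spiracle pair III lost the derived state is 'no', and for the remaining characters it is 'yes'.
webbed digits: derived state 'yes' in Zeta only — an autapomorphy, so it tells us nothing about relationships among taxa.
Only Eta and Theta show the derived state 'no' for stem photosynthetic, supporting them as a clade.
All ingroup taxa share the derived state 'no' for four-chambered heart; it defines the ingroup but does not resolve relationships within it.
spiracle pair III lost: derived state 'no' in Theta only — an autapomorphy, so it tells us nothing about relationships among taxa.
Only Epsilon, Eta, and Theta show the derived state 'yes' for retractile claws, supporting them as a clade.
Most parsimonious ingroup topology: (((Theta,Eta),Epsilon),Zeta).
Zeta is sister to the clade containing all other ingroup taxa, so it is the earliest-diverging (most basal) ingroup lineage.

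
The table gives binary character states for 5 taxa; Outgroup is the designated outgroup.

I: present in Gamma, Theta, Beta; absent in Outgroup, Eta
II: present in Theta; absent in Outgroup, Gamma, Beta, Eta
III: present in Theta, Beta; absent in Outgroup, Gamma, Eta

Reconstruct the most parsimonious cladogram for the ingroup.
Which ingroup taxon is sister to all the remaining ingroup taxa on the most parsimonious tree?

The outgroup has state 'absent' for every character, so 'present' is the derived state throughout.
I: derived state 'present' in Beta, Gamma, and Theta only — synapomorphy for {Beta, Gamma, Theta}.
II: derived state 'present' in Theta only — an autapomorphy, so it tells us nothing about relationships among taxa.
III (derived state 'present') is shared by Beta and Theta — a synapomorphy uniting that clade.
Most parsimonious ingroup topology: ((Gamma,(Theta,Beta)),Eta).
Eta is sister to the clade containing all other ingroup taxa, so it is the earliest-diverging (most basal) ingroup lineage.

Eta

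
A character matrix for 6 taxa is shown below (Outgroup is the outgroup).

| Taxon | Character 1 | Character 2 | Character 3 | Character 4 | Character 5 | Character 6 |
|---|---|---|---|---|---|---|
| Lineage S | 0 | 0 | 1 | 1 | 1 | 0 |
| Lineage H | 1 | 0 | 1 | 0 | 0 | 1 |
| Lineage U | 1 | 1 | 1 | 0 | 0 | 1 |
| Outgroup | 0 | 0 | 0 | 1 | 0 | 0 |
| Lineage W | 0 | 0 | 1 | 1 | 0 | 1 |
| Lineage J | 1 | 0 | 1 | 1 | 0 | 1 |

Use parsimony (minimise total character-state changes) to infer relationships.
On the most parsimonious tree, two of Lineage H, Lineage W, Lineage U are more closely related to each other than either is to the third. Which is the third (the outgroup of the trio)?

Character polarity is set by the outgroup: the derived state is whichever differs from the outgroup's state, so for Character 4 the derived state is '0', and for the remaining characters it is '1'.
Only Lineage H, Lineage J, and Lineage U show the derived state '1' for Character 1, supporting them as a clade.
Character 2 (derived state '1') is unique to Lineage U (autapomorphy; uninformative for grouping).
Character 3 (derived state '1') is shared by all ingroup taxa — unites the whole ingroup.
Character 4 (derived state '0') is shared by Lineage H and Lineage U — a synapomorphy uniting that clade.
Character 5 (derived state '1') is unique to Lineage S (autapomorphy; uninformative for grouping).
Character 6: derived state '1' in Lineage H, Lineage J, Lineage U, and Lineage W only — synapomorphy for {Lineage H, Lineage J, Lineage U, Lineage W}.
Most parsimonious ingroup topology: (((Lineage J,(Lineage H,Lineage U)),Lineage W),Lineage S).
Lineage H and Lineage U share a more recent common ancestor with each other than either does with Lineage W, so Lineage W is the least closely related of the three.

Lineage W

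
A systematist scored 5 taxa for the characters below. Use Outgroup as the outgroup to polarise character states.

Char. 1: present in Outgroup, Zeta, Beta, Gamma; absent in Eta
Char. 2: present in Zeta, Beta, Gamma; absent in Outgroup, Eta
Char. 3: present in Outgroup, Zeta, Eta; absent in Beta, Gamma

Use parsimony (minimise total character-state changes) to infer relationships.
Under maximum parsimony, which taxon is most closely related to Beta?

Gamma

Character polarity is set by the outgroup: the derived state is whichever differs from the outgroup's state, so for Char. 1, Char. 3 the derived state is 'absent', and for the remaining characters it is 'present'.
Char. 1 (derived state 'absent') is unique to Eta (autapomorphy; uninformative for grouping).
Char. 2: derived state 'present' in Beta, Gamma, and Zeta only — synapomorphy for {Beta, Gamma, Zeta}.
Char. 3: derived state 'absent' in Beta and Gamma only — synapomorphy for {Beta, Gamma}.
Most parsimonious ingroup topology: ((Zeta,(Beta,Gamma)),Eta).
Beta and Gamma form a cherry on this tree, so they are sister taxa.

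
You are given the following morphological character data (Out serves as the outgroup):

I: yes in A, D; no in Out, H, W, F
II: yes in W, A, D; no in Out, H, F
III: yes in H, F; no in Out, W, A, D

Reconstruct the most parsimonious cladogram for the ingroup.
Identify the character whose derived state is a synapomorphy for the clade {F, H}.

III

The outgroup has state 'no' for every character, so 'yes' is the derived state throughout.
I (derived state 'yes') is shared by A and D — a synapomorphy uniting that clade.
Only A, D, and W show the derived state 'yes' for II, supporting them as a clade.
III (derived state 'yes') is shared by F and H — a synapomorphy uniting that clade.
Most parsimonious ingroup topology: ((H,F),(W,(A,D))).
The clade {F, H} is supported by III: its derived state 'yes' occurs in exactly those taxa and in no other taxon (including the outgroup).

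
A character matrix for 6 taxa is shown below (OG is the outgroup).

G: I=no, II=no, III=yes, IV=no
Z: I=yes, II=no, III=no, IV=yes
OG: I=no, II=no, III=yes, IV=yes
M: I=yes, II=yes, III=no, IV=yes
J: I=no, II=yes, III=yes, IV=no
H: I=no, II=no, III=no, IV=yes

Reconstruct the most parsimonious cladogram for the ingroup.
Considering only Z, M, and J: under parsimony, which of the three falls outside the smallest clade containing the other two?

Character polarity is set by the outgroup: the derived state is whichever differs from the outgroup's state, so for III, IV the derived state is 'no', and for the remaining characters it is 'yes'.
I (derived state 'yes') is shared by M and Z — a synapomorphy uniting that clade.
II (state 'yes') occurs in J and M but conflicts with the nesting implied by the other characters — most parsimoniously interpreted as homoplasy.
Only H, M, and Z show the derived state 'no' for III, supporting them as a clade.
IV (derived state 'no') is shared by G and J — a synapomorphy uniting that clade.
Most parsimonious ingroup topology: ((G,J),((Z,M),H)).
M and Z share a more recent common ancestor with each other than either does with J, so J is the least closely related of the three.

J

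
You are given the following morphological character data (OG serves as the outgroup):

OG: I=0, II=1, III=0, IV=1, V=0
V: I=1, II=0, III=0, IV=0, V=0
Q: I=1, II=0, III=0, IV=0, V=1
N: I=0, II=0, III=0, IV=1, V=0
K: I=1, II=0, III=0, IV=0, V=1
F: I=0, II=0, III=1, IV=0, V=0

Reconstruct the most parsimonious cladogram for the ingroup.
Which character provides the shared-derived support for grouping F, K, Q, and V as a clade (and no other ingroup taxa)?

Character polarity is set by the outgroup: the derived state is whichever differs from the outgroup's state, so for II, IV the derived state is '0', and for the remaining characters it is '1'.
I (derived state '1') is shared by K, Q, and V — a synapomorphy uniting that clade.
All ingroup taxa share the derived state '0' for II; it defines the ingroup but does not resolve relationships within it.
III: derived state '1' in F only — an autapomorphy, so it tells us nothing about relationships among taxa.
Only F, K, Q, and V show the derived state '0' for IV, supporting them as a clade.
V (derived state '1') is shared by K and Q — a synapomorphy uniting that clade.
Most parsimonious ingroup topology: (((V,(Q,K)),F),N).
The clade {F, K, Q, V} is supported by IV: its derived state '0' occurs in exactly those taxa and in no other taxon (including the outgroup).

IV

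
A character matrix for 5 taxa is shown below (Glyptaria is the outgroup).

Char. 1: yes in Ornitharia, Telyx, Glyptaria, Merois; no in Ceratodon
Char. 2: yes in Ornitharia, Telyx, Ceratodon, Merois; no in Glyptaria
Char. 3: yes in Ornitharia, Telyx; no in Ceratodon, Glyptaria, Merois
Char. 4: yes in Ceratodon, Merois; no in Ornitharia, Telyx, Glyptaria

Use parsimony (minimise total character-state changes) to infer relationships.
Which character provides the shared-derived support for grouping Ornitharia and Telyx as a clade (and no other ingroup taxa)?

Character polarity is set by the outgroup: the derived state is whichever differs from the outgroup's state, so for Char. 1 the derived state is 'no', and for the remaining characters it is 'yes'.
Char. 1 (derived state 'no') is unique to Ceratodon (autapomorphy; uninformative for grouping).
Char. 2 (derived state 'yes') is shared by all ingroup taxa — unites the whole ingroup.
Char. 3: derived state 'yes' in Ornitharia and Telyx only — synapomorphy for {Ornitharia, Telyx}.
Char. 4 (derived state 'yes') is shared by Ceratodon and Merois — a synapomorphy uniting that clade.
Most parsimonious ingroup topology: ((Ceratodon,Merois),(Ornitharia,Telyx)).
The clade {Ornitharia, Telyx} is supported by Char. 3: its derived state 'yes' occurs in exactly those taxa and in no other taxon (including the outgroup).

Char. 3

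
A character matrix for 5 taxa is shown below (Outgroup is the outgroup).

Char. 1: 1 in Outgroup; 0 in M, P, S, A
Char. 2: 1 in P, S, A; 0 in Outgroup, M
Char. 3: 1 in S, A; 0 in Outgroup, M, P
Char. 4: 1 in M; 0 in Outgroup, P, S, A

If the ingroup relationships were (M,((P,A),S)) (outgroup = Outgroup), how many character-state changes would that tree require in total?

5

Map each character onto (M,((P,A),S)) (rooted by Outgroup) and count the minimum state changes it requires (Fitch parsimony):
Char. 1: 1; Char. 2: 1; Char. 3: 2; Char. 4: 1.
Total tree length = 5.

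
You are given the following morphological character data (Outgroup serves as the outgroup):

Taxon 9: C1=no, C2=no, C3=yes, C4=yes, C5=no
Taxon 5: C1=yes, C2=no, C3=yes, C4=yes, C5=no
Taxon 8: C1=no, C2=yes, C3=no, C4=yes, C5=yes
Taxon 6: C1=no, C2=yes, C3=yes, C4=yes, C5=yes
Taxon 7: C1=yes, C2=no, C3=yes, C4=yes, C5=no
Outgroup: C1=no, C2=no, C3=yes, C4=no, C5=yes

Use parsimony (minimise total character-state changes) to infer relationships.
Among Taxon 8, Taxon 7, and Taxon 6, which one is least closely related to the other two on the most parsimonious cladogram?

Taxon 7

Character polarity is set by the outgroup: the derived state is whichever differs from the outgroup's state, so for C3, C5 the derived state is 'no', and for the remaining characters it is 'yes'.
C1: derived state 'yes' in Taxon 5 and Taxon 7 only — synapomorphy for {Taxon 5, Taxon 7}.
C2: derived state 'yes' in Taxon 6 and Taxon 8 only — synapomorphy for {Taxon 6, Taxon 8}.
C3 (derived state 'no') is unique to Taxon 8 (autapomorphy; uninformative for grouping).
C4 (derived state 'yes') is shared by all ingroup taxa — unites the whole ingroup.
Only Taxon 5, Taxon 7, and Taxon 9 show the derived state 'no' for C5, supporting them as a clade.
Most parsimonious ingroup topology: ((Taxon 6,Taxon 8),((Taxon 5,Taxon 7),Taxon 9)).
Taxon 6 and Taxon 8 share a more recent common ancestor with each other than either does with Taxon 7, so Taxon 7 is the least closely related of the three.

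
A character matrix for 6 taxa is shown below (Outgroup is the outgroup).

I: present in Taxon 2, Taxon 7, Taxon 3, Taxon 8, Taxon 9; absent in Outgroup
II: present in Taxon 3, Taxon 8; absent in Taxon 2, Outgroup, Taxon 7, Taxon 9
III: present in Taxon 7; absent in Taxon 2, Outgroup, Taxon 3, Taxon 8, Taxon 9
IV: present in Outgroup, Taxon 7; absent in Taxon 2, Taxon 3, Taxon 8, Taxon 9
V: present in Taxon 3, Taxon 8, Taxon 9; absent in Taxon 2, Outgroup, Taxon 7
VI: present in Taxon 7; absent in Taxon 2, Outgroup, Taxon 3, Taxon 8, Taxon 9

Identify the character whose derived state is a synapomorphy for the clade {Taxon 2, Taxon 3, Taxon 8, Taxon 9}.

IV

Character polarity is set by the outgroup: the derived state is whichever differs from the outgroup's state, so for IV the derived state is 'absent', and for the remaining characters it is 'present'.
I (derived state 'present') is shared by all ingroup taxa — unites the whole ingroup.
Only Taxon 3 and Taxon 8 show the derived state 'present' for II, supporting them as a clade.
III: derived state 'present' in Taxon 7 only — an autapomorphy, so it tells us nothing about relationships among taxa.
IV (derived state 'absent') is shared by Taxon 2, Taxon 3, Taxon 8, and Taxon 9 — a synapomorphy uniting that clade.
V (derived state 'present') is shared by Taxon 3, Taxon 8, and Taxon 9 — a synapomorphy uniting that clade.
VI (derived state 'present') is unique to Taxon 7 (autapomorphy; uninformative for grouping).
Most parsimonious ingroup topology: ((((Taxon 8,Taxon 3),Taxon 9),Taxon 2),Taxon 7).
The clade {Taxon 2, Taxon 3, Taxon 8, Taxon 9} is supported by IV: its derived state 'absent' occurs in exactly those taxa and in no other taxon (including the outgroup).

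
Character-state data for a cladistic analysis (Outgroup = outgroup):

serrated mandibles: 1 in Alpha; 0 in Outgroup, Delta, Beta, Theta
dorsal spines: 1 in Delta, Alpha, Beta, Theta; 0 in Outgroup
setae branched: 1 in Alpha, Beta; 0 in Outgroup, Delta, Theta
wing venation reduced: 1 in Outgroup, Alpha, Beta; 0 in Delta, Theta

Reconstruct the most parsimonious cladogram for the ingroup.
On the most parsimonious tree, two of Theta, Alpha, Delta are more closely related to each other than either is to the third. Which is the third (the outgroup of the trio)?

Character polarity is set by the outgroup: the derived state is whichever differs from the outgroup's state, so for wing venation reduced the derived state is '0', and for the remaining characters it is '1'.
serrated mandibles: derived state '1' in Alpha only — an autapomorphy, so it tells us nothing about relationships among taxa.
All ingroup taxa share the derived state '1' for dorsal spines; it defines the ingroup but does not resolve relationships within it.
setae branched: derived state '1' in Alpha and Beta only — synapomorphy for {Alpha, Beta}.
wing venation reduced: derived state '0' in Delta and Theta only — synapomorphy for {Delta, Theta}.
Most parsimonious ingroup topology: ((Delta,Theta),(Alpha,Beta)).
Delta and Theta share a more recent common ancestor with each other than either does with Alpha, so Alpha is the least closely related of the three.

Alpha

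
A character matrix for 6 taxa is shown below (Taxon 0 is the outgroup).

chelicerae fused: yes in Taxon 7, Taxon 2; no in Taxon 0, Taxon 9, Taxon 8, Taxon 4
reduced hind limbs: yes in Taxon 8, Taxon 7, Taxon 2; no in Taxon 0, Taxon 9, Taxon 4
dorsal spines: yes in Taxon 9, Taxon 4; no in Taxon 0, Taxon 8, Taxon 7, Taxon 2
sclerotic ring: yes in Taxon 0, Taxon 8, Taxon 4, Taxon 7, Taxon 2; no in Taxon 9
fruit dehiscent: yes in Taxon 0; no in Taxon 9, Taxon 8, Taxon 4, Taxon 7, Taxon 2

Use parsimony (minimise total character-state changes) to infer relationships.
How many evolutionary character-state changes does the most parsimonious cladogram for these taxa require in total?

5

Character polarity is set by the outgroup: the derived state is whichever differs from the outgroup's state, so for sclerotic ring, fruit dehiscent the derived state is 'no', and for the remaining characters it is 'yes'.
Only Taxon 2 and Taxon 7 show the derived state 'yes' for chelicerae fused, supporting them as a clade.
reduced hind limbs (derived state 'yes') is shared by Taxon 2, Taxon 7, and Taxon 8 — a synapomorphy uniting that clade.
dorsal spines (derived state 'yes') is shared by Taxon 4 and Taxon 9 — a synapomorphy uniting that clade.
sclerotic ring: derived state 'no' in Taxon 9 only — an autapomorphy, so it tells us nothing about relationships among taxa.
All ingroup taxa share the derived state 'no' for fruit dehiscent; it defines the ingroup but does not resolve relationships within it.
Most parsimonious ingroup topology: ((Taxon 9,Taxon 4),(Taxon 8,(Taxon 7,Taxon 2))).
Changes per character on this tree: chelicerae fused: 1; reduced hind limbs: 1; dorsal spines: 1; sclerotic ring: 1; fruit dehiscent: 1.
Total = 5.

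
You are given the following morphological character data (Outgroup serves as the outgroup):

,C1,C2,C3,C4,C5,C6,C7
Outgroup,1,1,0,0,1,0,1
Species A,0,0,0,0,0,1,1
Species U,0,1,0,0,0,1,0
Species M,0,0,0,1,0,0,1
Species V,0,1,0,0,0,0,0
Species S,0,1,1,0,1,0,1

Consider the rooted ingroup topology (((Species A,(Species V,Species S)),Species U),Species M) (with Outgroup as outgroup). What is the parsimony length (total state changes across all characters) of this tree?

11

Map each character onto (((Species A,(Species V,Species S)),Species U),Species M) (rooted by Outgroup) and count the minimum state changes it requires (Fitch parsimony):
C1: 1; C2: 2; C3: 1; C4: 1; C5: 2; C6: 2; C7: 2.
Total tree length = 11.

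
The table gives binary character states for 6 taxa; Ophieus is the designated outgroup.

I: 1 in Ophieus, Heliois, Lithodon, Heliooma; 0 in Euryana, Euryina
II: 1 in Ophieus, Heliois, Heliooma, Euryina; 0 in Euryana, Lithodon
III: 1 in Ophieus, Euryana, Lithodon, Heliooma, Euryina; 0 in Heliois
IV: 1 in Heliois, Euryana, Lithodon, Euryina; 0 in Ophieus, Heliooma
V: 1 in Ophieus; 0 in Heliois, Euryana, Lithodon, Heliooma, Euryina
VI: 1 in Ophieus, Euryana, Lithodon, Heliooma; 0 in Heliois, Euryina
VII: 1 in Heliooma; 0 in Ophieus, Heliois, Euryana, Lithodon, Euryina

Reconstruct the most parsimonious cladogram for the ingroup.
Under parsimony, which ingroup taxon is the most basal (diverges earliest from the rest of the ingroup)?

Character polarity is set by the outgroup: the derived state is whichever differs from the outgroup's state, so for I, II, III, V, VI the derived state is '0', and for the remaining characters it is '1'.
I (state '0') occurs in Euryana and Euryina but conflicts with the nesting implied by the other characters — most parsimoniously interpreted as homoplasy.
Only Euryana and Lithodon show the derived state '0' for II, supporting them as a clade.
III (derived state '0') is unique to Heliois (autapomorphy; uninformative for grouping).
IV: derived state '1' in Euryana, Euryina, Heliois, and Lithodon only — synapomorphy for {Euryana, Euryina, Heliois, Lithodon}.
All ingroup taxa share the derived state '0' for V; it defines the ingroup but does not resolve relationships within it.
VI: derived state '0' in Euryina and Heliois only — synapomorphy for {Euryina, Heliois}.
VII (derived state '1') is unique to Heliooma (autapomorphy; uninformative for grouping).
Most parsimonious ingroup topology: (((Heliois,Euryina),(Euryana,Lithodon)),Heliooma).
Heliooma is sister to the clade containing all other ingroup taxa, so it is the earliest-diverging (most basal) ingroup lineage.

Heliooma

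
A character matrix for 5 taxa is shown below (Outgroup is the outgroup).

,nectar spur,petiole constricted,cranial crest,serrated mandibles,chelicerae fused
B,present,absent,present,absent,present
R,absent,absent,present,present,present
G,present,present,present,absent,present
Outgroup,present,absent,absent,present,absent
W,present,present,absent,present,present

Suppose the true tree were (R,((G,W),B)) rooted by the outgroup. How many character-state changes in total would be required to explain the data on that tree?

7

Map each character onto (R,((G,W),B)) (rooted by Outgroup) and count the minimum state changes it requires (Fitch parsimony):
nectar spur: 1; petiole constricted: 1; cranial crest: 2; serrated mandibles: 2; chelicerae fused: 1.
Total tree length = 7.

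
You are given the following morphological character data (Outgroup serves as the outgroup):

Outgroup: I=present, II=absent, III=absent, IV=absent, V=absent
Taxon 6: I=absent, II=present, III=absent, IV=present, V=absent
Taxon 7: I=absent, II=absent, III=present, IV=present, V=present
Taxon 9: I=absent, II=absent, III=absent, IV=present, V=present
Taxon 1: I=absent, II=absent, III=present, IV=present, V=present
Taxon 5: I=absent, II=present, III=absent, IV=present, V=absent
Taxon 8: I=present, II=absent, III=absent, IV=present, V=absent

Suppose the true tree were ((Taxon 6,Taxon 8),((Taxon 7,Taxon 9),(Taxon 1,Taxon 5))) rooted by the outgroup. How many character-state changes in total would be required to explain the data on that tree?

Map each character onto ((Taxon 6,Taxon 8),((Taxon 7,Taxon 9),(Taxon 1,Taxon 5))) (rooted by Outgroup) and count the minimum state changes it requires (Fitch parsimony):
I: 2; II: 2; III: 2; IV: 1; V: 2.
Total tree length = 9.

9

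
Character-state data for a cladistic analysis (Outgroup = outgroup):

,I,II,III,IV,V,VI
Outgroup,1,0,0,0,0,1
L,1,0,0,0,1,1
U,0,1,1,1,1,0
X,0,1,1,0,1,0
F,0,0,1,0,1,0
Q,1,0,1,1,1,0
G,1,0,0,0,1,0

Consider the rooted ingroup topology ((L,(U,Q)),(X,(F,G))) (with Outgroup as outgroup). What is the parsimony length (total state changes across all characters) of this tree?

12

Map each character onto ((L,(U,Q)),(X,(F,G))) (rooted by Outgroup) and count the minimum state changes it requires (Fitch parsimony):
I: 3; II: 2; III: 3; IV: 1; V: 1; VI: 2.
Total tree length = 12.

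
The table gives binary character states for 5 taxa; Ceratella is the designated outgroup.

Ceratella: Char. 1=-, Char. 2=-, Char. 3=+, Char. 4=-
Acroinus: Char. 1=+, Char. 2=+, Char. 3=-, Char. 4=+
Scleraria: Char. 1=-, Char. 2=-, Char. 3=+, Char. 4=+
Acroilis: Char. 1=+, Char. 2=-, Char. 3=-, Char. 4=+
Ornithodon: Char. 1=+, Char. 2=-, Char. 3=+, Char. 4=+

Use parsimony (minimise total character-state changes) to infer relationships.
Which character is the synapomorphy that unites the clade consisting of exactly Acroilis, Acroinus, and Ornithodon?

Character polarity is set by the outgroup: the derived state is whichever differs from the outgroup's state, so for Char. 3 the derived state is '-', and for the remaining characters it is '+'.
Char. 1: derived state '+' in Acroilis, Acroinus, and Ornithodon only — synapomorphy for {Acroilis, Acroinus, Ornithodon}.
Char. 2 (derived state '+') is unique to Acroinus (autapomorphy; uninformative for grouping).
Char. 3: derived state '-' in Acroilis and Acroinus only — synapomorphy for {Acroilis, Acroinus}.
Char. 4 (derived state '+') is shared by all ingroup taxa — unites the whole ingroup.
Most parsimonious ingroup topology: (((Acroinus,Acroilis),Ornithodon),Scleraria).
The clade {Acroilis, Acroinus, Ornithodon} is supported by Char. 1: its derived state '+' occurs in exactly those taxa and in no other taxon (including the outgroup).

Char. 1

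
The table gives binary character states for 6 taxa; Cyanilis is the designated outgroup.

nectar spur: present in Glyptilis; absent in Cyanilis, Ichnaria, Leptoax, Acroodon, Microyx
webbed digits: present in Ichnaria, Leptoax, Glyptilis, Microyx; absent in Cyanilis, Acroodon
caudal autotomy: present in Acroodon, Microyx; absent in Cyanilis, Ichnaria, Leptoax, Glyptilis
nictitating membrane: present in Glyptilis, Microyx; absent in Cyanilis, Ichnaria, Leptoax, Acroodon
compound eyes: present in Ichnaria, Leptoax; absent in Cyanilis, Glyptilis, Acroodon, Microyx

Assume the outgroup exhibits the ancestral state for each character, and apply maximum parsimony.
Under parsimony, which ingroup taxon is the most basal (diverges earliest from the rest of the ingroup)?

The outgroup has state 'absent' for every character, so 'present' is the derived state throughout.
nectar spur (derived state 'present') is unique to Glyptilis (autapomorphy; uninformative for grouping).
webbed digits: derived state 'present' in Glyptilis, Ichnaria, Leptoax, and Microyx only — synapomorphy for {Glyptilis, Ichnaria, Leptoax, Microyx}.
caudal autotomy groups Acroodon and Microyx, which is incompatible with the clades supported by the remaining characters; treating it as convergent (homoplasy) costs fewer steps than any alternative tree.
nictitating membrane (derived state 'present') is shared by Glyptilis and Microyx — a synapomorphy uniting that clade.
compound eyes (derived state 'present') is shared by Ichnaria and Leptoax — a synapomorphy uniting that clade.
Most parsimonious ingroup topology: (((Ichnaria,Leptoax),(Glyptilis,Microyx)),Acroodon).
Acroodon is sister to the clade containing all other ingroup taxa, so it is the earliest-diverging (most basal) ingroup lineage.

Acroodon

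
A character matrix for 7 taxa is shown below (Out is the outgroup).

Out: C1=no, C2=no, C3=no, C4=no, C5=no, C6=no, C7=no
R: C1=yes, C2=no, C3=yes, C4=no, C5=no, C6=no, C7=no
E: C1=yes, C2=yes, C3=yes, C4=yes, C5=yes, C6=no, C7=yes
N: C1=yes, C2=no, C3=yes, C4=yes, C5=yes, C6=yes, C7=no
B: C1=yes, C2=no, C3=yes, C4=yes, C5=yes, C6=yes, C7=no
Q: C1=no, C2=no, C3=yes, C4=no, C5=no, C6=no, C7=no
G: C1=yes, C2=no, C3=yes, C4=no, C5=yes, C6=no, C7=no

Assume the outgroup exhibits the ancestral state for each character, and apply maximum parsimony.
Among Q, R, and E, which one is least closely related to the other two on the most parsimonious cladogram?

The outgroup has state 'no' for every character, so 'yes' is the derived state throughout.
Only B, E, G, N, and R show the derived state 'yes' for C1, supporting them as a clade.
C2 (derived state 'yes') is unique to E (autapomorphy; uninformative for grouping).
C3 (derived state 'yes') is shared by all ingroup taxa — unites the whole ingroup.
C4 (derived state 'yes') is shared by B, E, and N — a synapomorphy uniting that clade.
C5: derived state 'yes' in B, E, G, and N only — synapomorphy for {B, E, G, N}.
C6 (derived state 'yes') is shared by B and N — a synapomorphy uniting that clade.
C7: derived state 'yes' in E only — an autapomorphy, so it tells us nothing about relationships among taxa.
Most parsimonious ingroup topology: ((R,((E,(N,B)),G)),Q).
R and E share a more recent common ancestor with each other than either does with Q, so Q is the least closely related of the three.

Q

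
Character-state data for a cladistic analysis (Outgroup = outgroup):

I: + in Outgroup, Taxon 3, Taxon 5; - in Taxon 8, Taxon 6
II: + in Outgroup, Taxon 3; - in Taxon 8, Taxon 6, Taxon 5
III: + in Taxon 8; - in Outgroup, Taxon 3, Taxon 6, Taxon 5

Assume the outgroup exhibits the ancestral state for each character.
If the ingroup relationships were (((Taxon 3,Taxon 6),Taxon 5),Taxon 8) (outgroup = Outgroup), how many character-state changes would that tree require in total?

Map each character onto (((Taxon 3,Taxon 6),Taxon 5),Taxon 8) (rooted by Outgroup) and count the minimum state changes it requires (Fitch parsimony):
I: 2; II: 2; III: 1.
Total tree length = 5.

5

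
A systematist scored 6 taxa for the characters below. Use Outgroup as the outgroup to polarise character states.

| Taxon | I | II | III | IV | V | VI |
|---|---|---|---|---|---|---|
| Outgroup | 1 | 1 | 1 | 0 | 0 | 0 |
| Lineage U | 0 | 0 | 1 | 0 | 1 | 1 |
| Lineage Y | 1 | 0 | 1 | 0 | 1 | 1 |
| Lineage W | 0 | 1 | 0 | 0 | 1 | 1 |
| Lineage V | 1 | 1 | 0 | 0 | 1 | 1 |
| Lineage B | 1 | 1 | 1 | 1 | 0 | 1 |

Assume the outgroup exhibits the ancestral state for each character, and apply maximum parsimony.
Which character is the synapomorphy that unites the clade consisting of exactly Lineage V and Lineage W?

Character polarity is set by the outgroup: the derived state is whichever differs from the outgroup's state, so for I, II, III the derived state is '0', and for the remaining characters it is '1'.
I (state '0') occurs in Lineage U and Lineage W but conflicts with the nesting implied by the other characters — most parsimoniously interpreted as homoplasy.
Only Lineage U and Lineage Y show the derived state '0' for II, supporting them as a clade.
III (derived state '0') is shared by Lineage V and Lineage W — a synapomorphy uniting that clade.
IV (derived state '1') is unique to Lineage B (autapomorphy; uninformative for grouping).
V (derived state '1') is shared by Lineage U, Lineage V, Lineage W, and Lineage Y — a synapomorphy uniting that clade.
VI (derived state '1') is shared by all ingroup taxa — unites the whole ingroup.
Most parsimonious ingroup topology: (((Lineage U,Lineage Y),(Lineage W,Lineage V)),Lineage B).
The clade {Lineage V, Lineage W} is supported by III: its derived state '0' occurs in exactly those taxa and in no other taxon (including the outgroup).

III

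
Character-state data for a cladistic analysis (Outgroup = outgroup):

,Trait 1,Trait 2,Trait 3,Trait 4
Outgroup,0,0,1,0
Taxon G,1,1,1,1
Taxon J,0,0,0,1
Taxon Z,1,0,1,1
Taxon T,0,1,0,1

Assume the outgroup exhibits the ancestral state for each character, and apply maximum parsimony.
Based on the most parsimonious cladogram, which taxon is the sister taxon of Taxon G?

Character polarity is set by the outgroup: the derived state is whichever differs from the outgroup's state, so for Trait 3 the derived state is '0', and for the remaining characters it is '1'.
Trait 1 (derived state '1') is shared by Taxon G and Taxon Z — a synapomorphy uniting that clade.
Trait 2 (state '1') occurs in Taxon G and Taxon T but conflicts with the nesting implied by the other characters — most parsimoniously interpreted as homoplasy.
Trait 3 (derived state '0') is shared by Taxon J and Taxon T — a synapomorphy uniting that clade.
All ingroup taxa share the derived state '1' for Trait 4; it defines the ingroup but does not resolve relationships within it.
Most parsimonious ingroup topology: ((Taxon G,Taxon Z),(Taxon J,Taxon T)).
Taxon G and Taxon Z form a cherry on this tree, so they are sister taxa.

Taxon Z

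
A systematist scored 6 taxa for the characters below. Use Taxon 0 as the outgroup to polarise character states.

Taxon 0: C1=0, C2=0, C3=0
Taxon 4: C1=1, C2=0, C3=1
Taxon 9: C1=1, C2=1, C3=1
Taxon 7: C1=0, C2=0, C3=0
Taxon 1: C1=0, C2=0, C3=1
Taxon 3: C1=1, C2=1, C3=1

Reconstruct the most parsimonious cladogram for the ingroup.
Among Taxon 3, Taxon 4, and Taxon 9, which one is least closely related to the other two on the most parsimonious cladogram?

The outgroup has state '0' for every character, so '1' is the derived state throughout.
C1: derived state '1' in Taxon 3, Taxon 4, and Taxon 9 only — synapomorphy for {Taxon 3, Taxon 4, Taxon 9}.
C2 (derived state '1') is shared by Taxon 3 and Taxon 9 — a synapomorphy uniting that clade.
C3: derived state '1' in Taxon 1, Taxon 3, Taxon 4, and Taxon 9 only — synapomorphy for {Taxon 1, Taxon 3, Taxon 4, Taxon 9}.
Most parsimonious ingroup topology: (((Taxon 4,(Taxon 9,Taxon 3)),Taxon 1),Taxon 7).
Taxon 3 and Taxon 9 share a more recent common ancestor with each other than either does with Taxon 4, so Taxon 4 is the least closely related of the three.

Taxon 4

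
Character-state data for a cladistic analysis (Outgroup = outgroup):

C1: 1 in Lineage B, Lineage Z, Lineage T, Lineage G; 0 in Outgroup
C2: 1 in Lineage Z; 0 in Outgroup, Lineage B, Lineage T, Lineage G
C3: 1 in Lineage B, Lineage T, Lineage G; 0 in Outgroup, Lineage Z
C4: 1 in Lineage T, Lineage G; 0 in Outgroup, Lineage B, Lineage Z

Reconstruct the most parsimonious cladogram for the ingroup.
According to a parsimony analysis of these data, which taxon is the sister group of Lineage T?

Lineage G

The outgroup has state '0' for every character, so '1' is the derived state throughout.
All ingroup taxa share the derived state '1' for C1; it defines the ingroup but does not resolve relationships within it.
C2: derived state '1' in Lineage Z only — an autapomorphy, so it tells us nothing about relationships among taxa.
C3 (derived state '1') is shared by Lineage B, Lineage G, and Lineage T — a synapomorphy uniting that clade.
C4 (derived state '1') is shared by Lineage G and Lineage T — a synapomorphy uniting that clade.
Most parsimonious ingroup topology: ((Lineage B,(Lineage T,Lineage G)),Lineage Z).
Lineage T and Lineage G form a cherry on this tree, so they are sister taxa.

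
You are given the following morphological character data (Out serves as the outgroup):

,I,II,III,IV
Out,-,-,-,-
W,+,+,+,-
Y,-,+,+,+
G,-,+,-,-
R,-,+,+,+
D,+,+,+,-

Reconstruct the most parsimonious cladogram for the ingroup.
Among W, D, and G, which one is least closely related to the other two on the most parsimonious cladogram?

G

The outgroup has state '-' for every character, so '+' is the derived state throughout.
Only D and W show the derived state '+' for I, supporting them as a clade.
All ingroup taxa share the derived state '+' for II; it defines the ingroup but does not resolve relationships within it.
III (derived state '+') is shared by D, R, W, and Y — a synapomorphy uniting that clade.
IV: derived state '+' in R and Y only — synapomorphy for {R, Y}.
Most parsimonious ingroup topology: (((W,D),(Y,R)),G).
D and W share a more recent common ancestor with each other than either does with G, so G is the least closely related of the three.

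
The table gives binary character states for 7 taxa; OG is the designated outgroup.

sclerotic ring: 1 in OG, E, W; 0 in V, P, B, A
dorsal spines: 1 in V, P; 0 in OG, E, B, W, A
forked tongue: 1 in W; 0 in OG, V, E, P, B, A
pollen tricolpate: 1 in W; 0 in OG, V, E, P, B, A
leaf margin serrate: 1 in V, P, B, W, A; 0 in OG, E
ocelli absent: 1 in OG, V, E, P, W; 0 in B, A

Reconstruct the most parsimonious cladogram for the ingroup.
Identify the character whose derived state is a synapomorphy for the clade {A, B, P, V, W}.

Character polarity is set by the outgroup: the derived state is whichever differs from the outgroup's state, so for sclerotic ring, ocelli absent the derived state is '0', and for the remaining characters it is '1'.
sclerotic ring: derived state '0' in A, B, P, and V only — synapomorphy for {A, B, P, V}.
Only P and V show the derived state '1' for dorsal spines, supporting them as a clade.
forked tongue: derived state '1' in W only — an autapomorphy, so it tells us nothing about relationships among taxa.
pollen tricolpate: derived state '1' in W only — an autapomorphy, so it tells us nothing about relationships among taxa.
leaf margin serrate: derived state '1' in A, B, P, V, and W only — synapomorphy for {A, B, P, V, W}.
Only A and B show the derived state '0' for ocelli absent, supporting them as a clade.
Most parsimonious ingroup topology: ((((V,P),(B,A)),W),E).
The clade {A, B, P, V, W} is supported by leaf margin serrate: its derived state '1' occurs in exactly those taxa and in no other taxon (including the outgroup).

leaf margin serrate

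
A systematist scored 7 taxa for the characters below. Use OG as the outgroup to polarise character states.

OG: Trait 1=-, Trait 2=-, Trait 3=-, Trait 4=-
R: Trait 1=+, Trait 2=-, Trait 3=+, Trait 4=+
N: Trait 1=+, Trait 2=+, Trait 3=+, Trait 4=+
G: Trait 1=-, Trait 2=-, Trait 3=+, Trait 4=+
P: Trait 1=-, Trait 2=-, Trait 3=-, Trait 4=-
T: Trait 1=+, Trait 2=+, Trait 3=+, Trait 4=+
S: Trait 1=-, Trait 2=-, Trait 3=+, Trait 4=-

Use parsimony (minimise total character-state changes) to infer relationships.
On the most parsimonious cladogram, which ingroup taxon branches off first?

P

The outgroup has state '-' for every character, so '+' is the derived state throughout.
Trait 1: derived state '+' in N, R, and T only — synapomorphy for {N, R, T}.
Trait 2 (derived state '+') is shared by N and T — a synapomorphy uniting that clade.
Only G, N, R, S, and T show the derived state '+' for Trait 3, supporting them as a clade.
Trait 4: derived state '+' in G, N, R, and T only — synapomorphy for {G, N, R, T}.
Most parsimonious ingroup topology: ((((R,(N,T)),G),S),P).
P is sister to the clade containing all other ingroup taxa, so it is the earliest-diverging (most basal) ingroup lineage.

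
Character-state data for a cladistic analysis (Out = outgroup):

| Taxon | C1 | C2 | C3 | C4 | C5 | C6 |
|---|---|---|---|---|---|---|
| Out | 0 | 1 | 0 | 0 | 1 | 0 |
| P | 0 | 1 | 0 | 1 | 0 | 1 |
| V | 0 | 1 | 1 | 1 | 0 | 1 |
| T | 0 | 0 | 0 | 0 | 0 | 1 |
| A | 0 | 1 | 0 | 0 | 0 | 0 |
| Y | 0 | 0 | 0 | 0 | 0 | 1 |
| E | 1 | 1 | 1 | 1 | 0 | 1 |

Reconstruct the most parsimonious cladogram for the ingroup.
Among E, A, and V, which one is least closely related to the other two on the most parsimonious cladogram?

Character polarity is set by the outgroup: the derived state is whichever differs from the outgroup's state, so for C2, C5 the derived state is '0', and for the remaining characters it is '1'.
C1: derived state '1' in E only — an autapomorphy, so it tells us nothing about relationships among taxa.
Only T and Y show the derived state '0' for C2, supporting them as a clade.
C3: derived state '1' in E and V only — synapomorphy for {E, V}.
C4: derived state '1' in E, P, and V only — synapomorphy for {E, P, V}.
C5 (derived state '0') is shared by all ingroup taxa — unites the whole ingroup.
C6: derived state '1' in E, P, T, V, and Y only — synapomorphy for {E, P, T, V, Y}.
Most parsimonious ingroup topology: (((P,(V,E)),(T,Y)),A).
E and V share a more recent common ancestor with each other than either does with A, so A is the least closely related of the three.

A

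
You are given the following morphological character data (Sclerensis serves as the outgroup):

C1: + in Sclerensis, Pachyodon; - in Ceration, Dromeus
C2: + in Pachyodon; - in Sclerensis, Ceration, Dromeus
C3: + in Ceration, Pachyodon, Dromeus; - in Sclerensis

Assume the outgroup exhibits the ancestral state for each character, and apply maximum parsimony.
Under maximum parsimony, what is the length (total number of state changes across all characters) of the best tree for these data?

3

Character polarity is set by the outgroup: the derived state is whichever differs from the outgroup's state, so for C1 the derived state is '-', and for the remaining characters it is '+'.
C1: derived state '-' in Ceration and Dromeus only — synapomorphy for {Ceration, Dromeus}.
C2: derived state '+' in Pachyodon only — an autapomorphy, so it tells us nothing about relationships among taxa.
All ingroup taxa share the derived state '+' for C3; it defines the ingroup but does not resolve relationships within it.
Most parsimonious ingroup topology: ((Ceration,Dromeus),Pachyodon).
Changes per character on this tree: C1: 1; C2: 1; C3: 1.
Total = 3.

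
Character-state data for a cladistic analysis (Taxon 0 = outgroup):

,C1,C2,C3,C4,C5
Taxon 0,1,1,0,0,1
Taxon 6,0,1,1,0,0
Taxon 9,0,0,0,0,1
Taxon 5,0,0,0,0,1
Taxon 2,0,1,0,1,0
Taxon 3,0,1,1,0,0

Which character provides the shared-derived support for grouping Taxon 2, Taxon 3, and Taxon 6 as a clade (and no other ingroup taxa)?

Character polarity is set by the outgroup: the derived state is whichever differs from the outgroup's state, so for C1, C2, C5 the derived state is '0', and for the remaining characters it is '1'.
C1 (derived state '0') is shared by all ingroup taxa — unites the whole ingroup.
C2: derived state '0' in Taxon 5 and Taxon 9 only — synapomorphy for {Taxon 5, Taxon 9}.
Only Taxon 3 and Taxon 6 show the derived state '1' for C3, supporting them as a clade.
C4 (derived state '1') is unique to Taxon 2 (autapomorphy; uninformative for grouping).
C5: derived state '0' in Taxon 2, Taxon 3, and Taxon 6 only — synapomorphy for {Taxon 2, Taxon 3, Taxon 6}.
Most parsimonious ingroup topology: (((Taxon 6,Taxon 3),Taxon 2),(Taxon 9,Taxon 5)).
The clade {Taxon 2, Taxon 3, Taxon 6} is supported by C5: its derived state '0' occurs in exactly those taxa and in no other taxon (including the outgroup).

C5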